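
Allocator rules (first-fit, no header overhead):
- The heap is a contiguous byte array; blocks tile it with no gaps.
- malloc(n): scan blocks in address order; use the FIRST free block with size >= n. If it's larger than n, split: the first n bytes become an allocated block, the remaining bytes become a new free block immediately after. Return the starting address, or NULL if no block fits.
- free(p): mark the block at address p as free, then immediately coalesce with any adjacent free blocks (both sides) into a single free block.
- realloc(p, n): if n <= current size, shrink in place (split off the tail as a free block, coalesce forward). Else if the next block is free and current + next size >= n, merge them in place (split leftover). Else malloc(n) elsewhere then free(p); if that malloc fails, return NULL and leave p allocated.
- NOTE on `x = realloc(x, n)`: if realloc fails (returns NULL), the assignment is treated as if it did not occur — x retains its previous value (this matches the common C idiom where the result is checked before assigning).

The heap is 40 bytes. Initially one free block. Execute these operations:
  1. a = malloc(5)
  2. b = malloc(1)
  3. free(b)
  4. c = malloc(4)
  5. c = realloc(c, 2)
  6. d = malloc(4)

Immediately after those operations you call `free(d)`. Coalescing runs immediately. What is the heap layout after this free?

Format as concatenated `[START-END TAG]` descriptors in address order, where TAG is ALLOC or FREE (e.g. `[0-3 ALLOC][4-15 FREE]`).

Answer: [0-4 ALLOC][5-6 ALLOC][7-39 FREE]

Derivation:
Op 1: a = malloc(5) -> a = 0; heap: [0-4 ALLOC][5-39 FREE]
Op 2: b = malloc(1) -> b = 5; heap: [0-4 ALLOC][5-5 ALLOC][6-39 FREE]
Op 3: free(b) -> (freed b); heap: [0-4 ALLOC][5-39 FREE]
Op 4: c = malloc(4) -> c = 5; heap: [0-4 ALLOC][5-8 ALLOC][9-39 FREE]
Op 5: c = realloc(c, 2) -> c = 5; heap: [0-4 ALLOC][5-6 ALLOC][7-39 FREE]
Op 6: d = malloc(4) -> d = 7; heap: [0-4 ALLOC][5-6 ALLOC][7-10 ALLOC][11-39 FREE]
free(d): d = 7 -> block [7-10 ALLOC]; mark free, coalesce with adjacent free neighbors -> [0-4 ALLOC][5-6 ALLOC][7-39 FREE]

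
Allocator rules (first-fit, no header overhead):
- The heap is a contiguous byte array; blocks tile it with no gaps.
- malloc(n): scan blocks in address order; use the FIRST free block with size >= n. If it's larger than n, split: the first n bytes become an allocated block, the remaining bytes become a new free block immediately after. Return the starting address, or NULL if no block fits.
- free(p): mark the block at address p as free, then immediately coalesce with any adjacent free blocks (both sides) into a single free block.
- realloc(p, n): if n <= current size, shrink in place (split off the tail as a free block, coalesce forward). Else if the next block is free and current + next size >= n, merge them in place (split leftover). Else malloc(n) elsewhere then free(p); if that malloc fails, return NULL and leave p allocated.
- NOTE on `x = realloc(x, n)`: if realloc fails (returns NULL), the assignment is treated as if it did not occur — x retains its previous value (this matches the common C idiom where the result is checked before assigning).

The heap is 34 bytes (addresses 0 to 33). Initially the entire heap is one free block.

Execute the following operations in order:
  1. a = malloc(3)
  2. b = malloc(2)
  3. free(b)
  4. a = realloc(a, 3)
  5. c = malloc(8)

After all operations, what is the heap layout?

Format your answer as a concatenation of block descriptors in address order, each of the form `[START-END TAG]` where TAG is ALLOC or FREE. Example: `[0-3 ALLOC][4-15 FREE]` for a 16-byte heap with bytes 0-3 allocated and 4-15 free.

Answer: [0-2 ALLOC][3-10 ALLOC][11-33 FREE]

Derivation:
Op 1: a = malloc(3) -> a = 0; heap: [0-2 ALLOC][3-33 FREE]
Op 2: b = malloc(2) -> b = 3; heap: [0-2 ALLOC][3-4 ALLOC][5-33 FREE]
Op 3: free(b) -> (freed b); heap: [0-2 ALLOC][3-33 FREE]
Op 4: a = realloc(a, 3) -> a = 0; heap: [0-2 ALLOC][3-33 FREE]
Op 5: c = malloc(8) -> c = 3; heap: [0-2 ALLOC][3-10 ALLOC][11-33 FREE]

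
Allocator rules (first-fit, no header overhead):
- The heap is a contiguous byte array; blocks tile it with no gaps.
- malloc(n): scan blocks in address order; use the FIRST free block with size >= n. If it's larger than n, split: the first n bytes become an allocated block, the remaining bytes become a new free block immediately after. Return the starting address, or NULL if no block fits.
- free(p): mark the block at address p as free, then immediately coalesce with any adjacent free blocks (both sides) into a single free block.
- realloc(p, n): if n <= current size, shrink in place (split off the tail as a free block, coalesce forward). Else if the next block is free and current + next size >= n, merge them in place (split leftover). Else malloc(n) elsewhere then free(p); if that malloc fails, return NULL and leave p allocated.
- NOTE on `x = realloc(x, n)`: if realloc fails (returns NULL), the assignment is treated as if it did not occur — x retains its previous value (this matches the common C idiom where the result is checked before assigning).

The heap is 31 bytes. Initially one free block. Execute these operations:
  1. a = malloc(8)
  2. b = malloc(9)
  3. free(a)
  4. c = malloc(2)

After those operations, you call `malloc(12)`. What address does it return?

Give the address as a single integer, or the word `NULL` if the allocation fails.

Answer: 17

Derivation:
Op 1: a = malloc(8) -> a = 0; heap: [0-7 ALLOC][8-30 FREE]
Op 2: b = malloc(9) -> b = 8; heap: [0-7 ALLOC][8-16 ALLOC][17-30 FREE]
Op 3: free(a) -> (freed a); heap: [0-7 FREE][8-16 ALLOC][17-30 FREE]
Op 4: c = malloc(2) -> c = 0; heap: [0-1 ALLOC][2-7 FREE][8-16 ALLOC][17-30 FREE]
malloc(12): first-fit scan over [0-1 ALLOC][2-7 FREE][8-16 ALLOC][17-30 FREE] -> 17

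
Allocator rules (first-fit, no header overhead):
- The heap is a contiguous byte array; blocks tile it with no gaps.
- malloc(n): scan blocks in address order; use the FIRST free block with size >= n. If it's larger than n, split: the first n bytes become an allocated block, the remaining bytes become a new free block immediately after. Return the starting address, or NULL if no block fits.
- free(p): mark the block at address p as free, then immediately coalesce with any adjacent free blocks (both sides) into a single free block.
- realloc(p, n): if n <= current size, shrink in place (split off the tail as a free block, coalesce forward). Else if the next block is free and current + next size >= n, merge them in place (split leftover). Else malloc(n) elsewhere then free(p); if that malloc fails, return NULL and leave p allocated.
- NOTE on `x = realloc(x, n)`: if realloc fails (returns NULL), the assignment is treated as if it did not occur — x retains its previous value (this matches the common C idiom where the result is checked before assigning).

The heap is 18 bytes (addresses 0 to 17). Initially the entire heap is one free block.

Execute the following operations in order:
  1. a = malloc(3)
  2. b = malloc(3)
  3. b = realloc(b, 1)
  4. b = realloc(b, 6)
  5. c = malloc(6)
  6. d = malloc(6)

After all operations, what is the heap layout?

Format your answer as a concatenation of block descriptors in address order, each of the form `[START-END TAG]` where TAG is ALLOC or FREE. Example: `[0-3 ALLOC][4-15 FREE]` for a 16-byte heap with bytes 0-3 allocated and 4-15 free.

Answer: [0-2 ALLOC][3-8 ALLOC][9-14 ALLOC][15-17 FREE]

Derivation:
Op 1: a = malloc(3) -> a = 0; heap: [0-2 ALLOC][3-17 FREE]
Op 2: b = malloc(3) -> b = 3; heap: [0-2 ALLOC][3-5 ALLOC][6-17 FREE]
Op 3: b = realloc(b, 1) -> b = 3; heap: [0-2 ALLOC][3-3 ALLOC][4-17 FREE]
Op 4: b = realloc(b, 6) -> b = 3; heap: [0-2 ALLOC][3-8 ALLOC][9-17 FREE]
Op 5: c = malloc(6) -> c = 9; heap: [0-2 ALLOC][3-8 ALLOC][9-14 ALLOC][15-17 FREE]
Op 6: d = malloc(6) -> d = NULL; heap: [0-2 ALLOC][3-8 ALLOC][9-14 ALLOC][15-17 FREE]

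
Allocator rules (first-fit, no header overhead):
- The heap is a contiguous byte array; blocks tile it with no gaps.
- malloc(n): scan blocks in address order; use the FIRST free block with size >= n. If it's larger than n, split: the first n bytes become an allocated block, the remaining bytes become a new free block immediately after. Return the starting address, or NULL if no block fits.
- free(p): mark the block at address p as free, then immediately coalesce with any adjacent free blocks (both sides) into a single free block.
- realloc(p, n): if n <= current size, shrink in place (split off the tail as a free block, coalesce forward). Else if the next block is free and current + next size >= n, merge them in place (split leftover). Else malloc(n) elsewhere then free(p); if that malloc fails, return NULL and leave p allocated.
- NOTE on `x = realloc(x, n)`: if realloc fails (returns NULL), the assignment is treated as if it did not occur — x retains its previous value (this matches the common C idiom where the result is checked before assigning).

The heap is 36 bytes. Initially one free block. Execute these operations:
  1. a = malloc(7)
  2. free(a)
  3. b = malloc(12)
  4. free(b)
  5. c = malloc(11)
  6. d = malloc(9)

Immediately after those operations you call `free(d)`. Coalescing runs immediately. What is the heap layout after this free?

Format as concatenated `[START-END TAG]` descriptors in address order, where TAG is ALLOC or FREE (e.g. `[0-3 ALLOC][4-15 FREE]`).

Answer: [0-10 ALLOC][11-35 FREE]

Derivation:
Op 1: a = malloc(7) -> a = 0; heap: [0-6 ALLOC][7-35 FREE]
Op 2: free(a) -> (freed a); heap: [0-35 FREE]
Op 3: b = malloc(12) -> b = 0; heap: [0-11 ALLOC][12-35 FREE]
Op 4: free(b) -> (freed b); heap: [0-35 FREE]
Op 5: c = malloc(11) -> c = 0; heap: [0-10 ALLOC][11-35 FREE]
Op 6: d = malloc(9) -> d = 11; heap: [0-10 ALLOC][11-19 ALLOC][20-35 FREE]
free(d): d = 11 -> block [11-19 ALLOC]; mark free, coalesce with adjacent free neighbors -> [0-10 ALLOC][11-35 FREE]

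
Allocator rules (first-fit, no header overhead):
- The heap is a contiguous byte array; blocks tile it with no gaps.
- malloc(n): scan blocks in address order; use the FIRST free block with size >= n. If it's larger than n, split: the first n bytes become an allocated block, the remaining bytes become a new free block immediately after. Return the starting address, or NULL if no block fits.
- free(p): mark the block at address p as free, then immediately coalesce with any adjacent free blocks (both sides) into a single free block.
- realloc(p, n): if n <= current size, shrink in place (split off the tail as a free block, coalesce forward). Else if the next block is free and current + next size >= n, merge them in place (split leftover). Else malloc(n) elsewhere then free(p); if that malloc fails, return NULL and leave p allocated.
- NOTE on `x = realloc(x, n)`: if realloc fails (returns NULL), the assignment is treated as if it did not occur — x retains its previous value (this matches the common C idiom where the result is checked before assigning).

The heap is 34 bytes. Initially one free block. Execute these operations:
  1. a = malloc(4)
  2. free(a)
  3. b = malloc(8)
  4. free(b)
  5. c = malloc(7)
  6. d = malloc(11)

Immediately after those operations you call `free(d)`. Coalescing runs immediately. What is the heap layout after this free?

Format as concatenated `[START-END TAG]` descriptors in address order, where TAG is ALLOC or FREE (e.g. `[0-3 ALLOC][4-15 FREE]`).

Op 1: a = malloc(4) -> a = 0; heap: [0-3 ALLOC][4-33 FREE]
Op 2: free(a) -> (freed a); heap: [0-33 FREE]
Op 3: b = malloc(8) -> b = 0; heap: [0-7 ALLOC][8-33 FREE]
Op 4: free(b) -> (freed b); heap: [0-33 FREE]
Op 5: c = malloc(7) -> c = 0; heap: [0-6 ALLOC][7-33 FREE]
Op 6: d = malloc(11) -> d = 7; heap: [0-6 ALLOC][7-17 ALLOC][18-33 FREE]
free(d): d = 7 -> block [7-17 ALLOC]; mark free, coalesce with adjacent free neighbors -> [0-6 ALLOC][7-33 FREE]

Answer: [0-6 ALLOC][7-33 FREE]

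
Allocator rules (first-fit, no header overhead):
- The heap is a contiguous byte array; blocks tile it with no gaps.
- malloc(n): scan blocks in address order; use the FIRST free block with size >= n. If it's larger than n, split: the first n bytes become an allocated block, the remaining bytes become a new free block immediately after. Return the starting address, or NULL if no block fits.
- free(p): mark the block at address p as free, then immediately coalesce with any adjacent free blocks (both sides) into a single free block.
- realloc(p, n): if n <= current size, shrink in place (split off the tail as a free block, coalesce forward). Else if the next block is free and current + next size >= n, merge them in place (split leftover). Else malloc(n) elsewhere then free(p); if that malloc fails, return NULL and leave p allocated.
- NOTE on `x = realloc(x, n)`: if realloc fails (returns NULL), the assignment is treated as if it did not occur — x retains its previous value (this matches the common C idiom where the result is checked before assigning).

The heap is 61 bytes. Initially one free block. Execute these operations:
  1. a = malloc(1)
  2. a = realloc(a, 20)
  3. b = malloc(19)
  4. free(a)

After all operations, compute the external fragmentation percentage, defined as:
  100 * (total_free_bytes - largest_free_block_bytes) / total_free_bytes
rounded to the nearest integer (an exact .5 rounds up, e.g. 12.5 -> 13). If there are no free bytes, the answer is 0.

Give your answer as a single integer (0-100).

Answer: 48

Derivation:
Op 1: a = malloc(1) -> a = 0; heap: [0-0 ALLOC][1-60 FREE]
Op 2: a = realloc(a, 20) -> a = 0; heap: [0-19 ALLOC][20-60 FREE]
Op 3: b = malloc(19) -> b = 20; heap: [0-19 ALLOC][20-38 ALLOC][39-60 FREE]
Op 4: free(a) -> (freed a); heap: [0-19 FREE][20-38 ALLOC][39-60 FREE]
Free blocks: [20 22] total_free=42 largest=22 -> 100*(42-22)/42 = 2000/42 ≈ 47.619 -> rounds to 48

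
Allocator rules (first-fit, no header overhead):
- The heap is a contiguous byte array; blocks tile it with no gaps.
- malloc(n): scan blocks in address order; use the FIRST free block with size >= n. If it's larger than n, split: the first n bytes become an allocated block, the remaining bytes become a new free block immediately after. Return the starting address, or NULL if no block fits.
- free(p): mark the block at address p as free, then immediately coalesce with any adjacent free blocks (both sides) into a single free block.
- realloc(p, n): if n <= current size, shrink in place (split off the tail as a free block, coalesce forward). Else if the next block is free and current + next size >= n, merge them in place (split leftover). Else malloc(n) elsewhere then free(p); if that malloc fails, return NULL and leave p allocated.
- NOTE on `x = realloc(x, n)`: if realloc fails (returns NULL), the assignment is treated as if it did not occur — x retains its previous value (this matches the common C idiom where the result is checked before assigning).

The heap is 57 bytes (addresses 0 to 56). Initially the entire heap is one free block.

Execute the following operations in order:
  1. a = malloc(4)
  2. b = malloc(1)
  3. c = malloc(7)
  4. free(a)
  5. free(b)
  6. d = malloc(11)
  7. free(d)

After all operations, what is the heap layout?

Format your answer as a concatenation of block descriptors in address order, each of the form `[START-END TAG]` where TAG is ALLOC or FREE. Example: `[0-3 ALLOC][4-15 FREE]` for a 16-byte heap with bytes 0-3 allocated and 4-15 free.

Op 1: a = malloc(4) -> a = 0; heap: [0-3 ALLOC][4-56 FREE]
Op 2: b = malloc(1) -> b = 4; heap: [0-3 ALLOC][4-4 ALLOC][5-56 FREE]
Op 3: c = malloc(7) -> c = 5; heap: [0-3 ALLOC][4-4 ALLOC][5-11 ALLOC][12-56 FREE]
Op 4: free(a) -> (freed a); heap: [0-3 FREE][4-4 ALLOC][5-11 ALLOC][12-56 FREE]
Op 5: free(b) -> (freed b); heap: [0-4 FREE][5-11 ALLOC][12-56 FREE]
Op 6: d = malloc(11) -> d = 12; heap: [0-4 FREE][5-11 ALLOC][12-22 ALLOC][23-56 FREE]
Op 7: free(d) -> (freed d); heap: [0-4 FREE][5-11 ALLOC][12-56 FREE]

Answer: [0-4 FREE][5-11 ALLOC][12-56 FREE]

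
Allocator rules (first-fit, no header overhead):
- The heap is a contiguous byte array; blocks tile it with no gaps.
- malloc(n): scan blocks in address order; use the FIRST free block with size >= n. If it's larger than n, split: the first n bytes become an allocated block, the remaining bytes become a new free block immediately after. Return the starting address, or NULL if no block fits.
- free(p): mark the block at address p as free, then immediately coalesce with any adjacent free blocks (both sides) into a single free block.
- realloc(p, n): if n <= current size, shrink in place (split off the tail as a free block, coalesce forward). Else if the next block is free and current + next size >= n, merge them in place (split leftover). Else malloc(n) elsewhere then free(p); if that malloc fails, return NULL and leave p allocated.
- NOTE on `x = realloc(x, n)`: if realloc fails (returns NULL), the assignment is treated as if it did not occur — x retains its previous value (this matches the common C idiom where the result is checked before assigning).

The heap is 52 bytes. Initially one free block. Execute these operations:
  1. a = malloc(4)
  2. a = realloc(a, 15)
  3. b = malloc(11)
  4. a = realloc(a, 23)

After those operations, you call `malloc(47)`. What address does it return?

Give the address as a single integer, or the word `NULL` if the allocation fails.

Answer: NULL

Derivation:
Op 1: a = malloc(4) -> a = 0; heap: [0-3 ALLOC][4-51 FREE]
Op 2: a = realloc(a, 15) -> a = 0; heap: [0-14 ALLOC][15-51 FREE]
Op 3: b = malloc(11) -> b = 15; heap: [0-14 ALLOC][15-25 ALLOC][26-51 FREE]
Op 4: a = realloc(a, 23) -> a = 26; heap: [0-14 FREE][15-25 ALLOC][26-48 ALLOC][49-51 FREE]
malloc(47): first-fit scan over [0-14 FREE][15-25 ALLOC][26-48 ALLOC][49-51 FREE] -> NULL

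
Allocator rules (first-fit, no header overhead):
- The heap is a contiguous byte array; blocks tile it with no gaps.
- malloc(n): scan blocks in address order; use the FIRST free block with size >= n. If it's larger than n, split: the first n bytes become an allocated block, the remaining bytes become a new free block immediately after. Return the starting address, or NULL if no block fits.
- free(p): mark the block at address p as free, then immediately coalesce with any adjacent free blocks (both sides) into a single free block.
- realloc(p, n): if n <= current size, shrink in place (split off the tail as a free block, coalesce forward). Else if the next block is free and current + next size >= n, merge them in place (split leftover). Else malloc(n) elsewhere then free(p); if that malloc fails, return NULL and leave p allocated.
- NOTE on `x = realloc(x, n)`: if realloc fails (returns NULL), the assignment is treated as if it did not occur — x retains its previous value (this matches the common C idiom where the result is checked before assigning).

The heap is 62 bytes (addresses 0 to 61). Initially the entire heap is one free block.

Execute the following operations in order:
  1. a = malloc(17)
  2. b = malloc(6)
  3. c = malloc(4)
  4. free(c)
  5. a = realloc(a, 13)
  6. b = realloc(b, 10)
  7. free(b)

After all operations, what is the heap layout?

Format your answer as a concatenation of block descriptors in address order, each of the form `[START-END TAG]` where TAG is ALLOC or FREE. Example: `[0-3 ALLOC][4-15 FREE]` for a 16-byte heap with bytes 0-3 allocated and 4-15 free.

Answer: [0-12 ALLOC][13-61 FREE]

Derivation:
Op 1: a = malloc(17) -> a = 0; heap: [0-16 ALLOC][17-61 FREE]
Op 2: b = malloc(6) -> b = 17; heap: [0-16 ALLOC][17-22 ALLOC][23-61 FREE]
Op 3: c = malloc(4) -> c = 23; heap: [0-16 ALLOC][17-22 ALLOC][23-26 ALLOC][27-61 FREE]
Op 4: free(c) -> (freed c); heap: [0-16 ALLOC][17-22 ALLOC][23-61 FREE]
Op 5: a = realloc(a, 13) -> a = 0; heap: [0-12 ALLOC][13-16 FREE][17-22 ALLOC][23-61 FREE]
Op 6: b = realloc(b, 10) -> b = 17; heap: [0-12 ALLOC][13-16 FREE][17-26 ALLOC][27-61 FREE]
Op 7: free(b) -> (freed b); heap: [0-12 ALLOC][13-61 FREE]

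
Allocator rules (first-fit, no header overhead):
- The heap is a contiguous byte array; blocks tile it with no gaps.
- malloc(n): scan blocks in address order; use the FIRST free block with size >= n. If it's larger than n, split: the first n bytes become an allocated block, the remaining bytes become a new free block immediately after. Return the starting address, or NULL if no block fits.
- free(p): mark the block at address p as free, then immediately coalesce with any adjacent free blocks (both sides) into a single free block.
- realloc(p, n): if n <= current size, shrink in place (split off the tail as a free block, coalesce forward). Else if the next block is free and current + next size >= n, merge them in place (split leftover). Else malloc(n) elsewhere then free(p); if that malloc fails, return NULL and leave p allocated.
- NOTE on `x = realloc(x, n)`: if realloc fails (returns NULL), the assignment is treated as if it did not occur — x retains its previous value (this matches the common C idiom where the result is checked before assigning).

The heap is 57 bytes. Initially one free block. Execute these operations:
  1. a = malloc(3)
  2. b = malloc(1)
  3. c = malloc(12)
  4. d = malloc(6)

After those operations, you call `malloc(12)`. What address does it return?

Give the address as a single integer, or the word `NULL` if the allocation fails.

Answer: 22

Derivation:
Op 1: a = malloc(3) -> a = 0; heap: [0-2 ALLOC][3-56 FREE]
Op 2: b = malloc(1) -> b = 3; heap: [0-2 ALLOC][3-3 ALLOC][4-56 FREE]
Op 3: c = malloc(12) -> c = 4; heap: [0-2 ALLOC][3-3 ALLOC][4-15 ALLOC][16-56 FREE]
Op 4: d = malloc(6) -> d = 16; heap: [0-2 ALLOC][3-3 ALLOC][4-15 ALLOC][16-21 ALLOC][22-56 FREE]
malloc(12): first-fit scan over [0-2 ALLOC][3-3 ALLOC][4-15 ALLOC][16-21 ALLOC][22-56 FREE] -> 22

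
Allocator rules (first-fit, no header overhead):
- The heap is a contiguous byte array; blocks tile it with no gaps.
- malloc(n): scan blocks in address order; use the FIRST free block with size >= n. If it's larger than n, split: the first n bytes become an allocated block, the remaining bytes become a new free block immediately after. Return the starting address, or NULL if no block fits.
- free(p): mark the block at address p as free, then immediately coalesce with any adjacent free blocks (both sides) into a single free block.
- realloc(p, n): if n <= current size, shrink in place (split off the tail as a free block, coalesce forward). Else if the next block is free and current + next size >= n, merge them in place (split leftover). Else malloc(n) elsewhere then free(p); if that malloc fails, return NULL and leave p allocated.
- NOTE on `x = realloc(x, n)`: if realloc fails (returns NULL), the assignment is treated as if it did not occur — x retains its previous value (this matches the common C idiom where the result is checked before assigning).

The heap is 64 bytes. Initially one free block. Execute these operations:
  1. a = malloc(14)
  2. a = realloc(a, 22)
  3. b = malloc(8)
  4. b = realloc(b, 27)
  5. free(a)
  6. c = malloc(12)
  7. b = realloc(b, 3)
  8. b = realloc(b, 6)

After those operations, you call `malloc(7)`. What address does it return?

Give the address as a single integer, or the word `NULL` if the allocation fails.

Answer: 12

Derivation:
Op 1: a = malloc(14) -> a = 0; heap: [0-13 ALLOC][14-63 FREE]
Op 2: a = realloc(a, 22) -> a = 0; heap: [0-21 ALLOC][22-63 FREE]
Op 3: b = malloc(8) -> b = 22; heap: [0-21 ALLOC][22-29 ALLOC][30-63 FREE]
Op 4: b = realloc(b, 27) -> b = 22; heap: [0-21 ALLOC][22-48 ALLOC][49-63 FREE]
Op 5: free(a) -> (freed a); heap: [0-21 FREE][22-48 ALLOC][49-63 FREE]
Op 6: c = malloc(12) -> c = 0; heap: [0-11 ALLOC][12-21 FREE][22-48 ALLOC][49-63 FREE]
Op 7: b = realloc(b, 3) -> b = 22; heap: [0-11 ALLOC][12-21 FREE][22-24 ALLOC][25-63 FREE]
Op 8: b = realloc(b, 6) -> b = 22; heap: [0-11 ALLOC][12-21 FREE][22-27 ALLOC][28-63 FREE]
malloc(7): first-fit scan over [0-11 ALLOC][12-21 FREE][22-27 ALLOC][28-63 FREE] -> 12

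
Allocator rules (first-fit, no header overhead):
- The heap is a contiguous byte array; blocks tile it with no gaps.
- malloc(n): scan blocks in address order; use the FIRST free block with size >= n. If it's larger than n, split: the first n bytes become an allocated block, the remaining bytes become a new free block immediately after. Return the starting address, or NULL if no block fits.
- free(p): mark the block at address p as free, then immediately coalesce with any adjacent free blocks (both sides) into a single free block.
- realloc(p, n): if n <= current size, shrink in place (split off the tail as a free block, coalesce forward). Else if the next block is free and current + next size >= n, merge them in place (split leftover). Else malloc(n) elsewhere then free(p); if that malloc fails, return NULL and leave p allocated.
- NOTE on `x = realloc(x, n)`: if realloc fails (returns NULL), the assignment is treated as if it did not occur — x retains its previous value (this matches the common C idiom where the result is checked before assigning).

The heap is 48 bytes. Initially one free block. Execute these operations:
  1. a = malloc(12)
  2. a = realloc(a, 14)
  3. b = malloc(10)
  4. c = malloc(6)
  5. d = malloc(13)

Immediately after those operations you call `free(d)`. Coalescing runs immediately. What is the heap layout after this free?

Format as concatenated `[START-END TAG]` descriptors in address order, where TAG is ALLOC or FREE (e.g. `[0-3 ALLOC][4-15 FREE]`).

Op 1: a = malloc(12) -> a = 0; heap: [0-11 ALLOC][12-47 FREE]
Op 2: a = realloc(a, 14) -> a = 0; heap: [0-13 ALLOC][14-47 FREE]
Op 3: b = malloc(10) -> b = 14; heap: [0-13 ALLOC][14-23 ALLOC][24-47 FREE]
Op 4: c = malloc(6) -> c = 24; heap: [0-13 ALLOC][14-23 ALLOC][24-29 ALLOC][30-47 FREE]
Op 5: d = malloc(13) -> d = 30; heap: [0-13 ALLOC][14-23 ALLOC][24-29 ALLOC][30-42 ALLOC][43-47 FREE]
free(d): d = 30 -> block [30-42 ALLOC]; mark free, coalesce with adjacent free neighbors -> [0-13 ALLOC][14-23 ALLOC][24-29 ALLOC][30-47 FREE]

Answer: [0-13 ALLOC][14-23 ALLOC][24-29 ALLOC][30-47 FREE]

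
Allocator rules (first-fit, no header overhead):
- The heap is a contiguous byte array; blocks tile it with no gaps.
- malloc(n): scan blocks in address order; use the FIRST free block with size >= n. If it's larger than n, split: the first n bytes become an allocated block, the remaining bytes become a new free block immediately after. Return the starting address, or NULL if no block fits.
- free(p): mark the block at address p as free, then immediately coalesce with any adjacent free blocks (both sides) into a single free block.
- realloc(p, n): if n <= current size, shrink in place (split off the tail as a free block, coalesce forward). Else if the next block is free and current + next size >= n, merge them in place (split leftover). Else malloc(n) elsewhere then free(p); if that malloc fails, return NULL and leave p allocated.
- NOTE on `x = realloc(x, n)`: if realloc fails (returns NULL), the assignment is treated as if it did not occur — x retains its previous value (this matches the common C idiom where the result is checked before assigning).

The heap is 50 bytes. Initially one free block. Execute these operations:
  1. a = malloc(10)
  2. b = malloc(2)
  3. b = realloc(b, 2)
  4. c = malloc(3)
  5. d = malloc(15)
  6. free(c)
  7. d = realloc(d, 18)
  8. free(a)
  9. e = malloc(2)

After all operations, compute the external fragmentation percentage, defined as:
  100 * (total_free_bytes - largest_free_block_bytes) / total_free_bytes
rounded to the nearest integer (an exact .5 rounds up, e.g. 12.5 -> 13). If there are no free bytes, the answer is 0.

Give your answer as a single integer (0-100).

Answer: 39

Derivation:
Op 1: a = malloc(10) -> a = 0; heap: [0-9 ALLOC][10-49 FREE]
Op 2: b = malloc(2) -> b = 10; heap: [0-9 ALLOC][10-11 ALLOC][12-49 FREE]
Op 3: b = realloc(b, 2) -> b = 10; heap: [0-9 ALLOC][10-11 ALLOC][12-49 FREE]
Op 4: c = malloc(3) -> c = 12; heap: [0-9 ALLOC][10-11 ALLOC][12-14 ALLOC][15-49 FREE]
Op 5: d = malloc(15) -> d = 15; heap: [0-9 ALLOC][10-11 ALLOC][12-14 ALLOC][15-29 ALLOC][30-49 FREE]
Op 6: free(c) -> (freed c); heap: [0-9 ALLOC][10-11 ALLOC][12-14 FREE][15-29 ALLOC][30-49 FREE]
Op 7: d = realloc(d, 18) -> d = 15; heap: [0-9 ALLOC][10-11 ALLOC][12-14 FREE][15-32 ALLOC][33-49 FREE]
Op 8: free(a) -> (freed a); heap: [0-9 FREE][10-11 ALLOC][12-14 FREE][15-32 ALLOC][33-49 FREE]
Op 9: e = malloc(2) -> e = 0; heap: [0-1 ALLOC][2-9 FREE][10-11 ALLOC][12-14 FREE][15-32 ALLOC][33-49 FREE]
Free blocks: [8 3 17] total_free=28 largest=17 -> 100*(28-17)/28 = 1100/28 ≈ 39.286 -> rounds to 39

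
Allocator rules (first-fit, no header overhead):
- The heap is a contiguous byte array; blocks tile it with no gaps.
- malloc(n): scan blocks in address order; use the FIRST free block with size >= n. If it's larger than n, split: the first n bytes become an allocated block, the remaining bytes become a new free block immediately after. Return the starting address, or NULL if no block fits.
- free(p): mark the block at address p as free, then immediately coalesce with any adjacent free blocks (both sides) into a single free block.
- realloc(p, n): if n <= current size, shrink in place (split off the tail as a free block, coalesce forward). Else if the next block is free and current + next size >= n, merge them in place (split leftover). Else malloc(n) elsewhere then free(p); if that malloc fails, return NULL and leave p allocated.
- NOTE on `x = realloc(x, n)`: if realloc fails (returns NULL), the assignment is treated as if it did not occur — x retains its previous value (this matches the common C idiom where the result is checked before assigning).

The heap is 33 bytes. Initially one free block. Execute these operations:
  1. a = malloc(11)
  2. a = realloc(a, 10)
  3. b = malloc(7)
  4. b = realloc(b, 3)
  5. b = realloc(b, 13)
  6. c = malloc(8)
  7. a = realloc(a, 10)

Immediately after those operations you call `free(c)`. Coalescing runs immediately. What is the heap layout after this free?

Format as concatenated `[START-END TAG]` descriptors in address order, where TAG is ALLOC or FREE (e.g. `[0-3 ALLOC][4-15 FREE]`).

Answer: [0-9 ALLOC][10-22 ALLOC][23-32 FREE]

Derivation:
Op 1: a = malloc(11) -> a = 0; heap: [0-10 ALLOC][11-32 FREE]
Op 2: a = realloc(a, 10) -> a = 0; heap: [0-9 ALLOC][10-32 FREE]
Op 3: b = malloc(7) -> b = 10; heap: [0-9 ALLOC][10-16 ALLOC][17-32 FREE]
Op 4: b = realloc(b, 3) -> b = 10; heap: [0-9 ALLOC][10-12 ALLOC][13-32 FREE]
Op 5: b = realloc(b, 13) -> b = 10; heap: [0-9 ALLOC][10-22 ALLOC][23-32 FREE]
Op 6: c = malloc(8) -> c = 23; heap: [0-9 ALLOC][10-22 ALLOC][23-30 ALLOC][31-32 FREE]
Op 7: a = realloc(a, 10) -> a = 0; heap: [0-9 ALLOC][10-22 ALLOC][23-30 ALLOC][31-32 FREE]
free(c): c = 23 -> block [23-30 ALLOC]; mark free, coalesce with adjacent free neighbors -> [0-9 ALLOC][10-22 ALLOC][23-32 FREE]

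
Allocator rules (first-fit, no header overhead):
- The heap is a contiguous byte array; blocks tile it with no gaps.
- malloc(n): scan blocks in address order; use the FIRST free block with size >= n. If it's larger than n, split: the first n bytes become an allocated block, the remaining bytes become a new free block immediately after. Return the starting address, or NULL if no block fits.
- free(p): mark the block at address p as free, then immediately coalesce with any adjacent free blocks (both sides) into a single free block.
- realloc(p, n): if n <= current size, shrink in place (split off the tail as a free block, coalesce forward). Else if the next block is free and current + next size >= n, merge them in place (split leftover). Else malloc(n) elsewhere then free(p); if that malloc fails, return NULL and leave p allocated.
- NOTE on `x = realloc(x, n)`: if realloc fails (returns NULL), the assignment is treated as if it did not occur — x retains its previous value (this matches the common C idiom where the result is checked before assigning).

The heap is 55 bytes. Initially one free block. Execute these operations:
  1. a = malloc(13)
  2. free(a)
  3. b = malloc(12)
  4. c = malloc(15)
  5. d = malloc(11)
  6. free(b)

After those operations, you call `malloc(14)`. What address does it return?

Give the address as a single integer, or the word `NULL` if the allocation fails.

Op 1: a = malloc(13) -> a = 0; heap: [0-12 ALLOC][13-54 FREE]
Op 2: free(a) -> (freed a); heap: [0-54 FREE]
Op 3: b = malloc(12) -> b = 0; heap: [0-11 ALLOC][12-54 FREE]
Op 4: c = malloc(15) -> c = 12; heap: [0-11 ALLOC][12-26 ALLOC][27-54 FREE]
Op 5: d = malloc(11) -> d = 27; heap: [0-11 ALLOC][12-26 ALLOC][27-37 ALLOC][38-54 FREE]
Op 6: free(b) -> (freed b); heap: [0-11 FREE][12-26 ALLOC][27-37 ALLOC][38-54 FREE]
malloc(14): first-fit scan over [0-11 FREE][12-26 ALLOC][27-37 ALLOC][38-54 FREE] -> 38

Answer: 38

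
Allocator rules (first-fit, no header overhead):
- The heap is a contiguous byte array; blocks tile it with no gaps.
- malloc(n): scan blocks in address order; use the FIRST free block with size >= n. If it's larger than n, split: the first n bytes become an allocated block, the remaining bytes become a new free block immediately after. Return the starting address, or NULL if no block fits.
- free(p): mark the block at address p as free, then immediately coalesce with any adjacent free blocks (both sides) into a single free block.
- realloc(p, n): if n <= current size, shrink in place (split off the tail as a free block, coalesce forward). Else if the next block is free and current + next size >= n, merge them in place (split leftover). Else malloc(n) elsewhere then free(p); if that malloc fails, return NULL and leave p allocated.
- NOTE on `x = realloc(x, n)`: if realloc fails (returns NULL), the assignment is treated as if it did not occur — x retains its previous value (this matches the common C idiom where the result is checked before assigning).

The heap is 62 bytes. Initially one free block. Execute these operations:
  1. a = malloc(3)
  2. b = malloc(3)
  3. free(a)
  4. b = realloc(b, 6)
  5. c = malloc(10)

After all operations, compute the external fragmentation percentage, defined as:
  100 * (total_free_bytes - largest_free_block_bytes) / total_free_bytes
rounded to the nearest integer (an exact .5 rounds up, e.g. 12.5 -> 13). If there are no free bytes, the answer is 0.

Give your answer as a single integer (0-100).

Op 1: a = malloc(3) -> a = 0; heap: [0-2 ALLOC][3-61 FREE]
Op 2: b = malloc(3) -> b = 3; heap: [0-2 ALLOC][3-5 ALLOC][6-61 FREE]
Op 3: free(a) -> (freed a); heap: [0-2 FREE][3-5 ALLOC][6-61 FREE]
Op 4: b = realloc(b, 6) -> b = 3; heap: [0-2 FREE][3-8 ALLOC][9-61 FREE]
Op 5: c = malloc(10) -> c = 9; heap: [0-2 FREE][3-8 ALLOC][9-18 ALLOC][19-61 FREE]
Free blocks: [3 43] total_free=46 largest=43 -> 100*(46-43)/46 = 300/46 ≈ 6.522 -> rounds to 7

Answer: 7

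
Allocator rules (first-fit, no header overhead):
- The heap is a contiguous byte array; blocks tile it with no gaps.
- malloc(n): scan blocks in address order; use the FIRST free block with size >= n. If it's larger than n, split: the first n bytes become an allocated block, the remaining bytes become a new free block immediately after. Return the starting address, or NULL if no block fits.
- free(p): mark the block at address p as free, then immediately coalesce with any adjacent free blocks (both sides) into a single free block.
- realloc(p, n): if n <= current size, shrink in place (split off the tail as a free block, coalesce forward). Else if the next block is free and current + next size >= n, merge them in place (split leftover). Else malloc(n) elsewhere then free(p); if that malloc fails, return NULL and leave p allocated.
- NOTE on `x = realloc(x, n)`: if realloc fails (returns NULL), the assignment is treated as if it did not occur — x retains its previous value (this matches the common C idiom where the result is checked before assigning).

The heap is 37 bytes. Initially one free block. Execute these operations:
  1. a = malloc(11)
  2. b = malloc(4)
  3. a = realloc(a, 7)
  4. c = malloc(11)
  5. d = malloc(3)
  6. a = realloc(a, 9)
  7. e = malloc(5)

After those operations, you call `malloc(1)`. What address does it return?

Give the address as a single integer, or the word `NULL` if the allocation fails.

Op 1: a = malloc(11) -> a = 0; heap: [0-10 ALLOC][11-36 FREE]
Op 2: b = malloc(4) -> b = 11; heap: [0-10 ALLOC][11-14 ALLOC][15-36 FREE]
Op 3: a = realloc(a, 7) -> a = 0; heap: [0-6 ALLOC][7-10 FREE][11-14 ALLOC][15-36 FREE]
Op 4: c = malloc(11) -> c = 15; heap: [0-6 ALLOC][7-10 FREE][11-14 ALLOC][15-25 ALLOC][26-36 FREE]
Op 5: d = malloc(3) -> d = 7; heap: [0-6 ALLOC][7-9 ALLOC][10-10 FREE][11-14 ALLOC][15-25 ALLOC][26-36 FREE]
Op 6: a = realloc(a, 9) -> a = 26; heap: [0-6 FREE][7-9 ALLOC][10-10 FREE][11-14 ALLOC][15-25 ALLOC][26-34 ALLOC][35-36 FREE]
Op 7: e = malloc(5) -> e = 0; heap: [0-4 ALLOC][5-6 FREE][7-9 ALLOC][10-10 FREE][11-14 ALLOC][15-25 ALLOC][26-34 ALLOC][35-36 FREE]
malloc(1): first-fit scan over [0-4 ALLOC][5-6 FREE][7-9 ALLOC][10-10 FREE][11-14 ALLOC][15-25 ALLOC][26-34 ALLOC][35-36 FREE] -> 5

Answer: 5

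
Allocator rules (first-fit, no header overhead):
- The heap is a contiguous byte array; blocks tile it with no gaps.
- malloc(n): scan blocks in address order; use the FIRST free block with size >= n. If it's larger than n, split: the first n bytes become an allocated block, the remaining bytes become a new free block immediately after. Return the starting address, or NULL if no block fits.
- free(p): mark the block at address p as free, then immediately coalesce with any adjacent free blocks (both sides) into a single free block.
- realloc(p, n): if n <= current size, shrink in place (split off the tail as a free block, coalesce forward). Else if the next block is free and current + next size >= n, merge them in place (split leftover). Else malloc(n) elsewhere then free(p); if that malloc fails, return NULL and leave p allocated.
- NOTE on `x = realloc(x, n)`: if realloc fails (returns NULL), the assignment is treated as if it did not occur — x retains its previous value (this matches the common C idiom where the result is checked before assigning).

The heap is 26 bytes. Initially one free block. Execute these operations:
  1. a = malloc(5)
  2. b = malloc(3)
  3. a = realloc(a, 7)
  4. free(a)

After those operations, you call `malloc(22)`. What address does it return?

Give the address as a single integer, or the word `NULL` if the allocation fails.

Op 1: a = malloc(5) -> a = 0; heap: [0-4 ALLOC][5-25 FREE]
Op 2: b = malloc(3) -> b = 5; heap: [0-4 ALLOC][5-7 ALLOC][8-25 FREE]
Op 3: a = realloc(a, 7) -> a = 8; heap: [0-4 FREE][5-7 ALLOC][8-14 ALLOC][15-25 FREE]
Op 4: free(a) -> (freed a); heap: [0-4 FREE][5-7 ALLOC][8-25 FREE]
malloc(22): first-fit scan over [0-4 FREE][5-7 ALLOC][8-25 FREE] -> NULL

Answer: NULL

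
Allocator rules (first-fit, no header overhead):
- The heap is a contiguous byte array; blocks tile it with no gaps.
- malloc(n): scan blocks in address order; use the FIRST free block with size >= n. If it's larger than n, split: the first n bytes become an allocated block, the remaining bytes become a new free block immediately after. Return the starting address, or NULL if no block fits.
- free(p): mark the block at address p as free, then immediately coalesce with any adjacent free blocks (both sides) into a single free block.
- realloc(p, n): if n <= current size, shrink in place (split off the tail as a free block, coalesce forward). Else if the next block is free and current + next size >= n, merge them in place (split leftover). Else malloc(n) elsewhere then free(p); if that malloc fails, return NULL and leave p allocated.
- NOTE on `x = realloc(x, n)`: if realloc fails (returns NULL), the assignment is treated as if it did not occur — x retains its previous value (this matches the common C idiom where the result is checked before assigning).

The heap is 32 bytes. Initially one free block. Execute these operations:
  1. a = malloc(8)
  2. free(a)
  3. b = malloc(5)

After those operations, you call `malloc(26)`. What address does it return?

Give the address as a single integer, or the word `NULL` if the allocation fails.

Op 1: a = malloc(8) -> a = 0; heap: [0-7 ALLOC][8-31 FREE]
Op 2: free(a) -> (freed a); heap: [0-31 FREE]
Op 3: b = malloc(5) -> b = 0; heap: [0-4 ALLOC][5-31 FREE]
malloc(26): first-fit scan over [0-4 ALLOC][5-31 FREE] -> 5

Answer: 5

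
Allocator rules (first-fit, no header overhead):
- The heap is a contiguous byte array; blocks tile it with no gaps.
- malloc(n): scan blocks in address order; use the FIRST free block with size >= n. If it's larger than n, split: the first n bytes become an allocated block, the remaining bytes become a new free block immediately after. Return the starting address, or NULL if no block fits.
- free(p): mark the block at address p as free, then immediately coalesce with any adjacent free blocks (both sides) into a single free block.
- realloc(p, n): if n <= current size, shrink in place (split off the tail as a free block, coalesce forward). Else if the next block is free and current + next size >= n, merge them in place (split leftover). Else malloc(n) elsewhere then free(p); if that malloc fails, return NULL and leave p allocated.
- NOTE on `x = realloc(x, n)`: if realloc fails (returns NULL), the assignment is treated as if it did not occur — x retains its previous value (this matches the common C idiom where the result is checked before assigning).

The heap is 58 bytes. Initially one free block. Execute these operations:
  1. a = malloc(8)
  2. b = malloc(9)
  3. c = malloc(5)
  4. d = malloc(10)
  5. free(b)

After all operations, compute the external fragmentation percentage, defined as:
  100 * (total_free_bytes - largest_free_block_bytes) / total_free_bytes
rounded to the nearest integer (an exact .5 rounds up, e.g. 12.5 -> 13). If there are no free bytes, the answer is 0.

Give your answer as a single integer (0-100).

Answer: 26

Derivation:
Op 1: a = malloc(8) -> a = 0; heap: [0-7 ALLOC][8-57 FREE]
Op 2: b = malloc(9) -> b = 8; heap: [0-7 ALLOC][8-16 ALLOC][17-57 FREE]
Op 3: c = malloc(5) -> c = 17; heap: [0-7 ALLOC][8-16 ALLOC][17-21 ALLOC][22-57 FREE]
Op 4: d = malloc(10) -> d = 22; heap: [0-7 ALLOC][8-16 ALLOC][17-21 ALLOC][22-31 ALLOC][32-57 FREE]
Op 5: free(b) -> (freed b); heap: [0-7 ALLOC][8-16 FREE][17-21 ALLOC][22-31 ALLOC][32-57 FREE]
Free blocks: [9 26] total_free=35 largest=26 -> 100*(35-26)/35 = 900/35 ≈ 25.714 -> rounds to 26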